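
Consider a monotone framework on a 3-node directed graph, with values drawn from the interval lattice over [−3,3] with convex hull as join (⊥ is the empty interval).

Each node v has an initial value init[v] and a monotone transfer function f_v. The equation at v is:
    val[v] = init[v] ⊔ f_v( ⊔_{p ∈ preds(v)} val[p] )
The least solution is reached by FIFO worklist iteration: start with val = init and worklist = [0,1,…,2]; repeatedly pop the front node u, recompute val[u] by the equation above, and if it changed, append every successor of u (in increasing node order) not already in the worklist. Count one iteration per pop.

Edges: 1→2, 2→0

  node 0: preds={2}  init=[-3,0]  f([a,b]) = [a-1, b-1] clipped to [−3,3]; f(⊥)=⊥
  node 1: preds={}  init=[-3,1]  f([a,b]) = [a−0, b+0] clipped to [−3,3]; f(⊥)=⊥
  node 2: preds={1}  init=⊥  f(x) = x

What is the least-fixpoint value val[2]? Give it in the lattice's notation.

[-3,1]

Worklist (4 pops):
  #1 pop 0: in=⊥ → [-3,0] (no change)
  #2 pop 1: in=⊥ → [-3,1] (no change)
  #3 pop 2: in=[-3,1] → [-3,1] (was ⊥); enqueue [0]
  #4 pop 0: in=[-3,1] → [-3,0] (no change)

Fixpoint:
  val[0] = [-3,0]
  val[1] = [-3,1]
  val[2] = [-3,1]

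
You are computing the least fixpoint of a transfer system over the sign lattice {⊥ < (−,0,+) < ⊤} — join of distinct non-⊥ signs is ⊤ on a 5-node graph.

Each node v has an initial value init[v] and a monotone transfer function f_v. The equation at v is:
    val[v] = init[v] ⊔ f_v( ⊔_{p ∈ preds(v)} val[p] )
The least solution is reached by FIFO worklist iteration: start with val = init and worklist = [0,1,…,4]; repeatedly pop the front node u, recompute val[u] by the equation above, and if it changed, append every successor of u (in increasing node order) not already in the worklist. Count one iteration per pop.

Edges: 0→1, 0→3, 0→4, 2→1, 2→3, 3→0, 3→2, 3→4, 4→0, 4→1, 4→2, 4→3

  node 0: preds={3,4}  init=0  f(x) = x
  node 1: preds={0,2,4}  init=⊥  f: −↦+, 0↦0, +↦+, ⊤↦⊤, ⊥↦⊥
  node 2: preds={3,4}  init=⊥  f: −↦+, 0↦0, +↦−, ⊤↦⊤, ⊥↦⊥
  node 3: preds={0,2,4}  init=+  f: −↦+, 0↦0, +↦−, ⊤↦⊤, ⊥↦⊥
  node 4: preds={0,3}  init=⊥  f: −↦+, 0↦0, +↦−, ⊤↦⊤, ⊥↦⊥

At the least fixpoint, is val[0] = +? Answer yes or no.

Iteration log — 10 steps:
  step 1. node 0  ⊔preds=+  new=⊤  old=0  +wl: 
  step 2. node 1  ⊔preds=⊤  new=⊤  old=⊥  +wl: 
  step 3. node 2  ⊔preds=+  new=−  old=⊥  +wl: 1
  step 4. node 3  ⊔preds=⊤  new=⊤  old=+  +wl: 0,2
  step 5. node 4  ⊔preds=⊤  new=⊤  old=⊥  +wl: 3
  step 6. node 1  ⊔preds=⊤  new=⊤  stable
  step 7. node 0  ⊔preds=⊤  new=⊤  stable
  step 8. node 2  ⊔preds=⊤  new=⊤  old=−  +wl: 1
  step 9. node 3  ⊔preds=⊤  new=⊤  stable
  step 10. node 1  ⊔preds=⊤  new=⊤  stable

Least fixpoint reached:
  node 0: ⊤
  node 1: ⊤
  node 2: ⊤
  node 3: ⊤
  node 4: ⊤

no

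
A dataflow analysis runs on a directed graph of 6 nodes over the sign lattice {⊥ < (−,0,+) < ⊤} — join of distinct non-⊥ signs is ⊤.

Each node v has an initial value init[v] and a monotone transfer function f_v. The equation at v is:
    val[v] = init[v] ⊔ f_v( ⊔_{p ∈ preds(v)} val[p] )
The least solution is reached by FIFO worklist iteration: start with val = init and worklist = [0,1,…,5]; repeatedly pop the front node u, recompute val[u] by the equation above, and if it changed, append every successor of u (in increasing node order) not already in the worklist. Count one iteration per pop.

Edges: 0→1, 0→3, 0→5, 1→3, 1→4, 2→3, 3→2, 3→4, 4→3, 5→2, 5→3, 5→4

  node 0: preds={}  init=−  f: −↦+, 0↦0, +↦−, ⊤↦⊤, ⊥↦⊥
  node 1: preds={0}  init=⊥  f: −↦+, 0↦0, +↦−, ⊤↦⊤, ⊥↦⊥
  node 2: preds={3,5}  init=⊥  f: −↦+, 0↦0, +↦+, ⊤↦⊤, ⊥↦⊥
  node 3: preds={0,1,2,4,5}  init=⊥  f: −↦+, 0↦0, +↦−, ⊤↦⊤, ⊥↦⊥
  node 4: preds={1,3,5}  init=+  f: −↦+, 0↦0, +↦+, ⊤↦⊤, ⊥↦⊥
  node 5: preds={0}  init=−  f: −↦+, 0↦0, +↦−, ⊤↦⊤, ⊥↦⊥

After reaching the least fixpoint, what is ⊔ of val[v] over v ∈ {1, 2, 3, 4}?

⊤

Worklist (9 pops):
  #1 pop 0: in=⊥ → − (no change)
  #2 pop 1: in=− → + (was ⊥); enqueue []
  #3 pop 2: in=− → + (was ⊥); enqueue []
  #4 pop 3: in=⊤ → ⊤ (was ⊥); enqueue [2]
  #5 pop 4: in=⊤ → ⊤ (was +); enqueue [3]
  #6 pop 5: in=− → ⊤ (was −); enqueue [4]
  #7 pop 2: in=⊤ → ⊤ (was +); enqueue []
  #8 pop 3: in=⊤ → ⊤ (no change)
  #9 pop 4: in=⊤ → ⊤ (no change)

Fixpoint:
  val[0] = −
  val[1] = +
  val[2] = ⊤
  val[3] = ⊤
  val[4] = ⊤
  val[5] = ⊤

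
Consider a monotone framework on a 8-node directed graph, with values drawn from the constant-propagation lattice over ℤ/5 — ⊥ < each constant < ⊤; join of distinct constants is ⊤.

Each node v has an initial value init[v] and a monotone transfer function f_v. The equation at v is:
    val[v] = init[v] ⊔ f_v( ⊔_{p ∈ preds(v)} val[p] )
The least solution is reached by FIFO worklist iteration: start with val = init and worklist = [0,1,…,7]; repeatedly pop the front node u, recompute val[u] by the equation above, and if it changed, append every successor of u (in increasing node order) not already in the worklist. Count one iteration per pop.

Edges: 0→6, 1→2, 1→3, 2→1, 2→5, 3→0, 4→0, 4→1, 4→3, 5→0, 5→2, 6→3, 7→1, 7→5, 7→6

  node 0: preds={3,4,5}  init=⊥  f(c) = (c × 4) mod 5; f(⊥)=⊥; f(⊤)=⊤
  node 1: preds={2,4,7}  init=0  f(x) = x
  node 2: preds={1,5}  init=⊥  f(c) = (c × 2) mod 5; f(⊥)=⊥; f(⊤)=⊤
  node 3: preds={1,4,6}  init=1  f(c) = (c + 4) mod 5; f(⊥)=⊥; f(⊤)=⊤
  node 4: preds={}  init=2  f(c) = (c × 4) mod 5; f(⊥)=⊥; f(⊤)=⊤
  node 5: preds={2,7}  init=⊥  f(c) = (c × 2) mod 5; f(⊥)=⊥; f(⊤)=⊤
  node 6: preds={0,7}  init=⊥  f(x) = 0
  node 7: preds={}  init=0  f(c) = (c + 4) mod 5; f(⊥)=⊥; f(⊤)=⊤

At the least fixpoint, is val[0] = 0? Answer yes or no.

Iteration log — 12 steps:
  step 1. node 0  ⊔preds=⊤  new=⊤  old=⊥  +wl: 
  step 2. node 1  ⊔preds=⊤  new=⊤  old=0  +wl: 
  step 3. node 2  ⊔preds=⊤  new=⊤  old=⊥  +wl: 1
  step 4. node 3  ⊔preds=⊤  new=⊤  old=1  +wl: 0
  step 5. node 4  ⊔preds=⊥  new=2  stable
  step 6. node 5  ⊔preds=⊤  new=⊤  old=⊥  +wl: 2
  step 7. node 6  ⊔preds=⊤  new=0  old=⊥  +wl: 3
  step 8. node 7  ⊔preds=⊥  new=0  stable
  step 9. node 1  ⊔preds=⊤  new=⊤  stable
  step 10. node 0  ⊔preds=⊤  new=⊤  stable
  step 11. node 2  ⊔preds=⊤  new=⊤  stable
  step 12. node 3  ⊔preds=⊤  new=⊤  stable

Least fixpoint reached:
  node 0: ⊤
  node 1: ⊤
  node 2: ⊤
  node 3: ⊤
  node 4: 2
  node 5: ⊤
  node 6: 0
  node 7: 0

no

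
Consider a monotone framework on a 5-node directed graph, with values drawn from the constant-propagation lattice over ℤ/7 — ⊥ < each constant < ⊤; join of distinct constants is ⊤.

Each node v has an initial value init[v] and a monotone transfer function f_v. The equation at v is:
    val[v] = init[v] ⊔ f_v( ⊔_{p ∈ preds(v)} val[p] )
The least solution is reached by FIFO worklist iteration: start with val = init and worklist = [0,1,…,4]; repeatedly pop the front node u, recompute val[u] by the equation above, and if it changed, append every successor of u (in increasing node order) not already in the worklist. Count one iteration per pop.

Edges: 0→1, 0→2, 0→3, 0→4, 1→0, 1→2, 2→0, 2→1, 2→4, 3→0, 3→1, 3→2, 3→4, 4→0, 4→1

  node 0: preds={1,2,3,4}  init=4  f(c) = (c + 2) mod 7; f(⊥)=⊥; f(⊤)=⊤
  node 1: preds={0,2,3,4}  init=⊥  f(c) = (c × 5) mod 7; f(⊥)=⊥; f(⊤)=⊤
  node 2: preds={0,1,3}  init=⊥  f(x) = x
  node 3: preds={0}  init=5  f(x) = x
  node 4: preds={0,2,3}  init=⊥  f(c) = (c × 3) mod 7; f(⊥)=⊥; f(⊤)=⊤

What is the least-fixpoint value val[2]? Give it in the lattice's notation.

Trace (8 dequeues):
  [1] u=0 | in 5 | out ⊤ | prev 4 | push {}
  [2] u=1 | in ⊤ | out ⊤ | prev ⊥ | push {0}
  [3] u=2 | in ⊤ | out ⊤ | prev ⊥ | push {1}
  [4] u=3 | in ⊤ | out ⊤ | prev 5 | push {2}
  [5] u=4 | in ⊤ | out ⊤ | prev ⊥ | push {}
  [6] u=0 | in ⊤ | out ⊤ | ==
  [7] u=1 | in ⊤ | out ⊤ | ==
  [8] u=2 | in ⊤ | out ⊤ | ==

Converged values:
  [0] ⊤
  [1] ⊤
  [2] ⊤
  [3] ⊤
  [4] ⊤

⊤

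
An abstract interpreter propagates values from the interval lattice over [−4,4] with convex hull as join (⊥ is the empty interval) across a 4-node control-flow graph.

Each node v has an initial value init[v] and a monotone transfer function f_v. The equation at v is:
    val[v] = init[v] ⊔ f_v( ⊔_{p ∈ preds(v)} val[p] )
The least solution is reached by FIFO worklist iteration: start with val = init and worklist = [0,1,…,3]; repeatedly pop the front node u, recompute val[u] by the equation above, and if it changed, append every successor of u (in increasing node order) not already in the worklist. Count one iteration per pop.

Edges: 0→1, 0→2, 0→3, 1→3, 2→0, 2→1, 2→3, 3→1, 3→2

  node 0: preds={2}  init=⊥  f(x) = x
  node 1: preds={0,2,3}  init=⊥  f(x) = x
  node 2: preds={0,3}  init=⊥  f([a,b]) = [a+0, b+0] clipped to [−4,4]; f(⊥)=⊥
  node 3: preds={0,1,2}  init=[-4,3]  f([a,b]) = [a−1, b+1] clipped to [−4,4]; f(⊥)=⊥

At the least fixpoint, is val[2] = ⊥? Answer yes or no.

Worklist (12 pops):
  #1 pop 0: in=⊥ → ⊥ (no change)
  #2 pop 1: in=[-4,3] → [-4,3] (was ⊥); enqueue []
  #3 pop 2: in=[-4,3] → [-4,3] (was ⊥); enqueue [0,1]
  #4 pop 3: in=[-4,3] → [-4,4] (was [-4,3]); enqueue [2]
  #5 pop 0: in=[-4,3] → [-4,3] (was ⊥); enqueue [3]
  #6 pop 1: in=[-4,4] → [-4,4] (was [-4,3]); enqueue []
  #7 pop 2: in=[-4,4] → [-4,4] (was [-4,3]); enqueue [0,1]
  #8 pop 3: in=[-4,4] → [-4,4] (no change)
  #9 pop 0: in=[-4,4] → [-4,4] (was [-4,3]); enqueue [2,3]
  #10 pop 1: in=[-4,4] → [-4,4] (no change)
  #11 pop 2: in=[-4,4] → [-4,4] (no change)
  #12 pop 3: in=[-4,4] → [-4,4] (no change)

Fixpoint:
  val[0] = [-4,4]
  val[1] = [-4,4]
  val[2] = [-4,4]
  val[3] = [-4,4]

no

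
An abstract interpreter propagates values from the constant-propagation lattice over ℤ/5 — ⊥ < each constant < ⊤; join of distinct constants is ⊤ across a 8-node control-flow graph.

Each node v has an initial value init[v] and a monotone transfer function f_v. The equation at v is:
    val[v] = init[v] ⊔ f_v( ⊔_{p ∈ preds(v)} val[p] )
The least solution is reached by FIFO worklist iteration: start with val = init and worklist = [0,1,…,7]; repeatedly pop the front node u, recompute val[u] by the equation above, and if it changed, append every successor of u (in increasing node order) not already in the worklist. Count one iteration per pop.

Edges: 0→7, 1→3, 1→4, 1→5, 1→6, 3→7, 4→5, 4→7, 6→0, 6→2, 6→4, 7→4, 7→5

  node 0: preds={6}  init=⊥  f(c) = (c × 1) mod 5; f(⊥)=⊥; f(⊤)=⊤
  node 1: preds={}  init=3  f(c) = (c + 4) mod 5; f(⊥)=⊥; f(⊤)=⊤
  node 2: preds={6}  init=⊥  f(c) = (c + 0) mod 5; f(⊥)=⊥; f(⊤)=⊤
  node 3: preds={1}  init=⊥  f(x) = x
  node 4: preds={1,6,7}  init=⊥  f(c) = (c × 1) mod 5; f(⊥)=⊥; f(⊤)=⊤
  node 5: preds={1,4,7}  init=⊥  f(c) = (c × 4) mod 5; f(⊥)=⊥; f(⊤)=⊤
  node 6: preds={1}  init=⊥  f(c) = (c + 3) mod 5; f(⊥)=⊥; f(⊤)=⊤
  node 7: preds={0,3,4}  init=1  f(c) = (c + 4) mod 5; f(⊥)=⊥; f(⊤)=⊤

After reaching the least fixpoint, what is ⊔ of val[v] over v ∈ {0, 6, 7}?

⊤

Worklist (13 pops):
  #1 pop 0: in=⊥ → ⊥ (no change)
  #2 pop 1: in=⊥ → 3 (no change)
  #3 pop 2: in=⊥ → ⊥ (no change)
  #4 pop 3: in=3 → 3 (was ⊥); enqueue []
  #5 pop 4: in=⊤ → ⊤ (was ⊥); enqueue []
  #6 pop 5: in=⊤ → ⊤ (was ⊥); enqueue []
  #7 pop 6: in=3 → 1 (was ⊥); enqueue [0,2,4]
  #8 pop 7: in=⊤ → ⊤ (was 1); enqueue [5]
  #9 pop 0: in=1 → 1 (was ⊥); enqueue [7]
  #10 pop 2: in=1 → 1 (was ⊥); enqueue []
  #11 pop 4: in=⊤ → ⊤ (no change)
  #12 pop 5: in=⊤ → ⊤ (no change)
  #13 pop 7: in=⊤ → ⊤ (no change)

Fixpoint:
  val[0] = 1
  val[1] = 3
  val[2] = 1
  val[3] = 3
  val[4] = ⊤
  val[5] = ⊤
  val[6] = 1
  val[7] = ⊤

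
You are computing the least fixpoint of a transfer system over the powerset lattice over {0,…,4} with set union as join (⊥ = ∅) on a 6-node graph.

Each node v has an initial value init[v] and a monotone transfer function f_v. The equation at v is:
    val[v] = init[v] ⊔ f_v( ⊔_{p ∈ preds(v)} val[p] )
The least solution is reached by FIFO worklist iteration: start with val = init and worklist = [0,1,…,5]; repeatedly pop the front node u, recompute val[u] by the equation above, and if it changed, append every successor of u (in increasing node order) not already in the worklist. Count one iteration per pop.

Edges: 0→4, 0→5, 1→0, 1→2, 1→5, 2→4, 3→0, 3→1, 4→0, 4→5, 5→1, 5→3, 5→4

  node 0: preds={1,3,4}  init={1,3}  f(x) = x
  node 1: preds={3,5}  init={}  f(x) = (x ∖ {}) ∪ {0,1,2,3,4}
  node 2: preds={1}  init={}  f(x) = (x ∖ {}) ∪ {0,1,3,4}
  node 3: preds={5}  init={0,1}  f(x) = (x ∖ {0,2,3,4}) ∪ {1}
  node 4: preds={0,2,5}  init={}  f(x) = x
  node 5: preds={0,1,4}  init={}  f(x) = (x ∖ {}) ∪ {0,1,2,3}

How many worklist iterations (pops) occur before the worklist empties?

11

Trace (11 dequeues):
  [1] u=0 | in {0,1} | out {0,1,3} | prev {1,3} | push {}
  [2] u=1 | in {0,1} | out {0,1,2,3,4} | prev {} | push {0}
  [3] u=2 | in {0,1,2,3,4} | out {0,1,2,3,4} | prev {} | push {}
  [4] u=3 | in {} | out {0,1} | ==
  [5] u=4 | in {0,1,2,3,4} | out {0,1,2,3,4} | prev {} | push {}
  [6] u=5 | in {0,1,2,3,4} | out {0,1,2,3,4} | prev {} | push {1,3,4}
  [7] u=0 | in {0,1,2,3,4} | out {0,1,2,3,4} | prev {0,1,3} | push {5}
  [8] u=1 | in {0,1,2,3,4} | out {0,1,2,3,4} | ==
  [9] u=3 | in {0,1,2,3,4} | out {0,1} | ==
  [10] u=4 | in {0,1,2,3,4} | out {0,1,2,3,4} | ==
  [11] u=5 | in {0,1,2,3,4} | out {0,1,2,3,4} | ==

Converged values:
  [0] {0,1,2,3,4}
  [1] {0,1,2,3,4}
  [2] {0,1,2,3,4}
  [3] {0,1}
  [4] {0,1,2,3,4}
  [5] {0,1,2,3,4}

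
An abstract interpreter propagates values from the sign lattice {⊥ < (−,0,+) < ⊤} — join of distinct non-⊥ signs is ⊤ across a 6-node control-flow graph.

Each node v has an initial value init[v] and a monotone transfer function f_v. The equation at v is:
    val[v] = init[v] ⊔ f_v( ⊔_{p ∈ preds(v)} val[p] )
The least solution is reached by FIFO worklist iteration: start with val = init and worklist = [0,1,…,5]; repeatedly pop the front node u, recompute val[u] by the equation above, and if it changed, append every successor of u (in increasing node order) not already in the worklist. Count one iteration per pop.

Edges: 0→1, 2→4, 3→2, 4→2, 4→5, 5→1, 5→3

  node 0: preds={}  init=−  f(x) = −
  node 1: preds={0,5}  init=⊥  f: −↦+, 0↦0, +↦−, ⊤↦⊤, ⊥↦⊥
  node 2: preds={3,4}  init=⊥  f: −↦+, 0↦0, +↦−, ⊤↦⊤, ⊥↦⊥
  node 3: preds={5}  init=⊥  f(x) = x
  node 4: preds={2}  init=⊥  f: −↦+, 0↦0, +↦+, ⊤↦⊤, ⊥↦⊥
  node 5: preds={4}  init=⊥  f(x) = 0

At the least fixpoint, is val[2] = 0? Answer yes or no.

Worklist (12 pops):
  #1 pop 0: in=⊥ → − (no change)
  #2 pop 1: in=− → + (was ⊥); enqueue []
  #3 pop 2: in=⊥ → ⊥ (no change)
  #4 pop 3: in=⊥ → ⊥ (no change)
  #5 pop 4: in=⊥ → ⊥ (no change)
  #6 pop 5: in=⊥ → 0 (was ⊥); enqueue [1,3]
  #7 pop 1: in=⊤ → ⊤ (was +); enqueue []
  #8 pop 3: in=0 → 0 (was ⊥); enqueue [2]
  #9 pop 2: in=0 → 0 (was ⊥); enqueue [4]
  #10 pop 4: in=0 → 0 (was ⊥); enqueue [2,5]
  #11 pop 2: in=0 → 0 (no change)
  #12 pop 5: in=0 → 0 (no change)

Fixpoint:
  val[0] = −
  val[1] = ⊤
  val[2] = 0
  val[3] = 0
  val[4] = 0
  val[5] = 0

yes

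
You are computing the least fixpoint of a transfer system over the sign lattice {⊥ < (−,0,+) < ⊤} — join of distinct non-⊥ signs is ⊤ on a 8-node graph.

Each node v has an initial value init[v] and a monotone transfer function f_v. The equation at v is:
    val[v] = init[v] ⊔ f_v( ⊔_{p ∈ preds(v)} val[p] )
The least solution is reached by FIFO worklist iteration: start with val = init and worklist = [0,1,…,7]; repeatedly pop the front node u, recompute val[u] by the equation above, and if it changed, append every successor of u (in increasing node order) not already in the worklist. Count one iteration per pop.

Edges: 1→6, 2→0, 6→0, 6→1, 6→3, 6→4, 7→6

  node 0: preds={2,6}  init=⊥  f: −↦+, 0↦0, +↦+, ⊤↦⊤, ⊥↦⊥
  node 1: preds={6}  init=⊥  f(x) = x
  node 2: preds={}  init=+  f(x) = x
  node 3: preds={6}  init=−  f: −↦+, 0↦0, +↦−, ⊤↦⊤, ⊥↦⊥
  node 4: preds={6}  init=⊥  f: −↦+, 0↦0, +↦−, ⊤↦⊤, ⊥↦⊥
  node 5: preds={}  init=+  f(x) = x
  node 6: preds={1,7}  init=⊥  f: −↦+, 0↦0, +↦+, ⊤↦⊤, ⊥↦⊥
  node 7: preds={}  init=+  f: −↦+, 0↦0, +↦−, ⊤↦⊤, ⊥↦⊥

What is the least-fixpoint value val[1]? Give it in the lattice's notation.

+

Worklist (13 pops):
  #1 pop 0: in=+ → + (was ⊥); enqueue []
  #2 pop 1: in=⊥ → ⊥ (no change)
  #3 pop 2: in=⊥ → + (no change)
  #4 pop 3: in=⊥ → − (no change)
  #5 pop 4: in=⊥ → ⊥ (no change)
  #6 pop 5: in=⊥ → + (no change)
  #7 pop 6: in=+ → + (was ⊥); enqueue [0,1,3,4]
  #8 pop 7: in=⊥ → + (no change)
  #9 pop 0: in=+ → + (no change)
  #10 pop 1: in=+ → + (was ⊥); enqueue [6]
  #11 pop 3: in=+ → − (no change)
  #12 pop 4: in=+ → − (was ⊥); enqueue []
  #13 pop 6: in=+ → + (no change)

Fixpoint:
  val[0] = +
  val[1] = +
  val[2] = +
  val[3] = −
  val[4] = −
  val[5] = +
  val[6] = +
  val[7] = +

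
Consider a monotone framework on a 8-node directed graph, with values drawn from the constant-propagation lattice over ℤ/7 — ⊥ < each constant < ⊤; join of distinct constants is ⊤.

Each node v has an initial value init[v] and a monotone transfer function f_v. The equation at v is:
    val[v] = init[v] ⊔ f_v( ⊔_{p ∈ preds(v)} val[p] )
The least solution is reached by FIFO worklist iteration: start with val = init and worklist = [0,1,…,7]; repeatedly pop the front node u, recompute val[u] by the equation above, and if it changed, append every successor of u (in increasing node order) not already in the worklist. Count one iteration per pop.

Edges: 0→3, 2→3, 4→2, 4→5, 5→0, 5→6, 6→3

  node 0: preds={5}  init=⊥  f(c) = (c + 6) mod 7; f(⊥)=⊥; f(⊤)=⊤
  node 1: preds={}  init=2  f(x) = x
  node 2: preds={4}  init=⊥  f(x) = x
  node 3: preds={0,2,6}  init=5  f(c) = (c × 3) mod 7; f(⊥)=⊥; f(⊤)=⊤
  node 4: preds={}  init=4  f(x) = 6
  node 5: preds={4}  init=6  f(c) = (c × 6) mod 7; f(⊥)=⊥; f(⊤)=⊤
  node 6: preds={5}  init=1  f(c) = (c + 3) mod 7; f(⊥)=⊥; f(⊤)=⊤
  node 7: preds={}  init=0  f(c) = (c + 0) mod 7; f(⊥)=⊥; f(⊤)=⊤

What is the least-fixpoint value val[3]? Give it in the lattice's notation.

Worklist (11 pops):
  #1 pop 0: in=6 → 5 (was ⊥); enqueue []
  #2 pop 1: in=⊥ → 2 (no change)
  #3 pop 2: in=4 → 4 (was ⊥); enqueue []
  #4 pop 3: in=⊤ → ⊤ (was 5); enqueue []
  #5 pop 4: in=⊥ → ⊤ (was 4); enqueue [2]
  #6 pop 5: in=⊤ → ⊤ (was 6); enqueue [0]
  #7 pop 6: in=⊤ → ⊤ (was 1); enqueue [3]
  #8 pop 7: in=⊥ → 0 (no change)
  #9 pop 2: in=⊤ → ⊤ (was 4); enqueue []
  #10 pop 0: in=⊤ → ⊤ (was 5); enqueue []
  #11 pop 3: in=⊤ → ⊤ (no change)

Fixpoint:
  val[0] = ⊤
  val[1] = 2
  val[2] = ⊤
  val[3] = ⊤
  val[4] = ⊤
  val[5] = ⊤
  val[6] = ⊤
  val[7] = 0

⊤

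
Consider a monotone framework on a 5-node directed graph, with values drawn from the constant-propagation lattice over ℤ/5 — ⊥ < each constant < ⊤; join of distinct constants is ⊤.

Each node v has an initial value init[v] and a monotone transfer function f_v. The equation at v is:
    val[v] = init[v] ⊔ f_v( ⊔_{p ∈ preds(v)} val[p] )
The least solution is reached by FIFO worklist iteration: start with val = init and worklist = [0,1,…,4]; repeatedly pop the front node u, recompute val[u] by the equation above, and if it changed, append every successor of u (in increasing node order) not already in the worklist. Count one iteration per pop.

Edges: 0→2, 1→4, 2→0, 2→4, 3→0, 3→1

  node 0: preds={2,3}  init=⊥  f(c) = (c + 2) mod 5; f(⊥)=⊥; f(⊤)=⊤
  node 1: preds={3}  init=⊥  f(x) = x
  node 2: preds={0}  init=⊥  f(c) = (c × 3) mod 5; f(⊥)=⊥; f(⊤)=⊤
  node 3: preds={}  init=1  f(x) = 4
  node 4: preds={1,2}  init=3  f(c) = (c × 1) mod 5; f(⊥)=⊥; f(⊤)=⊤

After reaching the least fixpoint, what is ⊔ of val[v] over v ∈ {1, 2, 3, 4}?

⊤

Iteration log — 10 steps:
  step 1. node 0  ⊔preds=1  new=3  old=⊥  +wl: 
  step 2. node 1  ⊔preds=1  new=1  old=⊥  +wl: 
  step 3. node 2  ⊔preds=3  new=4  old=⊥  +wl: 0
  step 4. node 3  ⊔preds=⊥  new=⊤  old=1  +wl: 1
  step 5. node 4  ⊔preds=⊤  new=⊤  old=3  +wl: 
  step 6. node 0  ⊔preds=⊤  new=⊤  old=3  +wl: 2
  step 7. node 1  ⊔preds=⊤  new=⊤  old=1  +wl: 4
  step 8. node 2  ⊔preds=⊤  new=⊤  old=4  +wl: 0
  step 9. node 4  ⊔preds=⊤  new=⊤  stable
  step 10. node 0  ⊔preds=⊤  new=⊤  stable

Least fixpoint reached:
  node 0: ⊤
  node 1: ⊤
  node 2: ⊤
  node 3: ⊤
  node 4: ⊤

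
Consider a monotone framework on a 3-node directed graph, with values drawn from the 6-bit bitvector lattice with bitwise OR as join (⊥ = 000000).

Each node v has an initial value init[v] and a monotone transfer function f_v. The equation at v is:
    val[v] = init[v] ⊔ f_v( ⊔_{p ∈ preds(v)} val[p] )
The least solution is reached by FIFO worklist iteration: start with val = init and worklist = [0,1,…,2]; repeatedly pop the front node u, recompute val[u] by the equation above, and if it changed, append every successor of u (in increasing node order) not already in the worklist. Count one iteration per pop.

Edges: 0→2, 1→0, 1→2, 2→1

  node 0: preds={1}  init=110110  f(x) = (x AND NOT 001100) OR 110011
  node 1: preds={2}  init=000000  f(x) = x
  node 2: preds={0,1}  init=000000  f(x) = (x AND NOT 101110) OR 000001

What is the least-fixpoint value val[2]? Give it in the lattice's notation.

010001

Trace (6 dequeues):
  [1] u=0 | in 000000 | out 110111 | prev 110110 | push {}
  [2] u=1 | in 000000 | out 000000 | ==
  [3] u=2 | in 110111 | out 010001 | prev 000000 | push {1}
  [4] u=1 | in 010001 | out 010001 | prev 000000 | push {0,2}
  [5] u=0 | in 010001 | out 110111 | ==
  [6] u=2 | in 110111 | out 010001 | ==

Converged values:
  [0] 110111
  [1] 010001
  [2] 010001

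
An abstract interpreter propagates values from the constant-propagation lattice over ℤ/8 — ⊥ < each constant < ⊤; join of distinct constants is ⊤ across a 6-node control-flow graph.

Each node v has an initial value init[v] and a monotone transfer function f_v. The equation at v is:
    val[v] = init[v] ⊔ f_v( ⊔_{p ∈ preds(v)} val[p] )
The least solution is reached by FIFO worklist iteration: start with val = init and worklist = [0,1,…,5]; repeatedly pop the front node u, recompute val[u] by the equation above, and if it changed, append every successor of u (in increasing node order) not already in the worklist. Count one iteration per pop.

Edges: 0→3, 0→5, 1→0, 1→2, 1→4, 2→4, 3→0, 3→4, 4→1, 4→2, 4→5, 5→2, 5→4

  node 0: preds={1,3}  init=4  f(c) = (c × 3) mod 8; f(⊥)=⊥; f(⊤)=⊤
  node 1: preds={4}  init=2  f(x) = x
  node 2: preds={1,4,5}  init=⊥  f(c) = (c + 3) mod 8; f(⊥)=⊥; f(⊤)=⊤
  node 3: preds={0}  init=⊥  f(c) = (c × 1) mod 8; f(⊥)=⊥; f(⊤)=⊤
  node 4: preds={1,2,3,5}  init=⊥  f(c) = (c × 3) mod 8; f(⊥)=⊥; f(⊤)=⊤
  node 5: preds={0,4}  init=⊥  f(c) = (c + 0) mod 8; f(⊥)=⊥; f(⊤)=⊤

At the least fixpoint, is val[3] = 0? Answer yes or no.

no

Worklist (11 pops):
  #1 pop 0: in=2 → ⊤ (was 4); enqueue []
  #2 pop 1: in=⊥ → 2 (no change)
  #3 pop 2: in=2 → 5 (was ⊥); enqueue []
  #4 pop 3: in=⊤ → ⊤ (was ⊥); enqueue [0]
  #5 pop 4: in=⊤ → ⊤ (was ⊥); enqueue [1,2]
  #6 pop 5: in=⊤ → ⊤ (was ⊥); enqueue [4]
  #7 pop 0: in=⊤ → ⊤ (no change)
  #8 pop 1: in=⊤ → ⊤ (was 2); enqueue [0]
  #9 pop 2: in=⊤ → ⊤ (was 5); enqueue []
  #10 pop 4: in=⊤ → ⊤ (no change)
  #11 pop 0: in=⊤ → ⊤ (no change)

Fixpoint:
  val[0] = ⊤
  val[1] = ⊤
  val[2] = ⊤
  val[3] = ⊤
  val[4] = ⊤
  val[5] = ⊤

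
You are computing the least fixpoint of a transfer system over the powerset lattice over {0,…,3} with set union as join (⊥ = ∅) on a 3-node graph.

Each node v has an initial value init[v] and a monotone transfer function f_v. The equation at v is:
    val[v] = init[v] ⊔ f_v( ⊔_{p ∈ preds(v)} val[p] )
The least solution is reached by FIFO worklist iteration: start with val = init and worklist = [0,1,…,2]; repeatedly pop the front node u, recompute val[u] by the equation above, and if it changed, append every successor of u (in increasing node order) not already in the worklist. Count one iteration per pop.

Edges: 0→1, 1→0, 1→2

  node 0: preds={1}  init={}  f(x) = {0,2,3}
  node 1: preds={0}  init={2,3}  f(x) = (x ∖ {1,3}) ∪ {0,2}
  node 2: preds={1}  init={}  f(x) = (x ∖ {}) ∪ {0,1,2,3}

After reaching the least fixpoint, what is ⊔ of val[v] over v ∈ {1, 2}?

{0,1,2,3}

Worklist (4 pops):
  #1 pop 0: in={2,3} → {0,2,3} (was {}); enqueue []
  #2 pop 1: in={0,2,3} → {0,2,3} (was {2,3}); enqueue [0]
  #3 pop 2: in={0,2,3} → {0,1,2,3} (was {}); enqueue []
  #4 pop 0: in={0,2,3} → {0,2,3} (no change)

Fixpoint:
  val[0] = {0,2,3}
  val[1] = {0,2,3}
  val[2] = {0,1,2,3}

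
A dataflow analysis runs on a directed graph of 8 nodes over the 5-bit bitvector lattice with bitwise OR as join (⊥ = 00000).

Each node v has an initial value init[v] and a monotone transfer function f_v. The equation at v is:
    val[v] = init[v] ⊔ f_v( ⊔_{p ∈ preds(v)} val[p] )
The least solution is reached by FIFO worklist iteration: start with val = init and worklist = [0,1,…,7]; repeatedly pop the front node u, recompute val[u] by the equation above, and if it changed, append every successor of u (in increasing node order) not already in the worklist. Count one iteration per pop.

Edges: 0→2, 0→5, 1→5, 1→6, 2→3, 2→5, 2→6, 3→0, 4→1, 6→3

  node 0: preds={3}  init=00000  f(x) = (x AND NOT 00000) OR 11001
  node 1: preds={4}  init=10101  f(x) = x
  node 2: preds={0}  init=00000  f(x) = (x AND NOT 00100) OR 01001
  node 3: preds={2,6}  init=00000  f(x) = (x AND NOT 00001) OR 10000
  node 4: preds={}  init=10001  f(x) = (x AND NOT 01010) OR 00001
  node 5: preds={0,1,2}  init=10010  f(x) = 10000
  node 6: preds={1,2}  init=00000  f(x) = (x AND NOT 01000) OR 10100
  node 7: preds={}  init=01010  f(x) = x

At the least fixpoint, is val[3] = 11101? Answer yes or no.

Worklist (13 pops):
  #1 pop 0: in=00000 → 11001 (was 00000); enqueue []
  #2 pop 1: in=10001 → 10101 (no change)
  #3 pop 2: in=11001 → 11001 (was 00000); enqueue []
  #4 pop 3: in=11001 → 11000 (was 00000); enqueue [0]
  #5 pop 4: in=00000 → 10001 (no change)
  #6 pop 5: in=11101 → 10010 (no change)
  #7 pop 6: in=11101 → 10101 (was 00000); enqueue [3]
  #8 pop 7: in=00000 → 01010 (no change)
  #9 pop 0: in=11000 → 11001 (no change)
  #10 pop 3: in=11101 → 11100 (was 11000); enqueue [0]
  #11 pop 0: in=11100 → 11101 (was 11001); enqueue [2,5]
  #12 pop 2: in=11101 → 11001 (no change)
  #13 pop 5: in=11101 → 10010 (no change)

Fixpoint:
  val[0] = 11101
  val[1] = 10101
  val[2] = 11001
  val[3] = 11100
  val[4] = 10001
  val[5] = 10010
  val[6] = 10101
  val[7] = 01010

no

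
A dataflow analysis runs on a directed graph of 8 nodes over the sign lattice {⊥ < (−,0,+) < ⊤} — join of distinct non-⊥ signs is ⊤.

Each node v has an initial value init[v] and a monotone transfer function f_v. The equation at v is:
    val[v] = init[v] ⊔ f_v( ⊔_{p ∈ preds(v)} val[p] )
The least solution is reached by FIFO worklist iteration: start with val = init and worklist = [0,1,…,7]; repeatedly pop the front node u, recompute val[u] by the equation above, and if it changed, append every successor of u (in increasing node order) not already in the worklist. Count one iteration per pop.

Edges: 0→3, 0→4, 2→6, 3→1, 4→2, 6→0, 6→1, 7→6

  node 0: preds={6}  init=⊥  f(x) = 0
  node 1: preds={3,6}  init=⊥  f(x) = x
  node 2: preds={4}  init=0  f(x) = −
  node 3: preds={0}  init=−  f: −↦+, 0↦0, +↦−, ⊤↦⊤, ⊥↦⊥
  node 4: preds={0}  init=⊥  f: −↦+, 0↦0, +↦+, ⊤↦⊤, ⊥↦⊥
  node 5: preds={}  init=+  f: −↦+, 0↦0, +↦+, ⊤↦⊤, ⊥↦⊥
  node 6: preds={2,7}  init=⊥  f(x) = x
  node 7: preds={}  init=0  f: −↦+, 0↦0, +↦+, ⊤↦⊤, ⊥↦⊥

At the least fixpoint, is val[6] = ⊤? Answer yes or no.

Worklist (11 pops):
  #1 pop 0: in=⊥ → 0 (was ⊥); enqueue []
  #2 pop 1: in=− → − (was ⊥); enqueue []
  #3 pop 2: in=⊥ → ⊤ (was 0); enqueue []
  #4 pop 3: in=0 → ⊤ (was −); enqueue [1]
  #5 pop 4: in=0 → 0 (was ⊥); enqueue [2]
  #6 pop 5: in=⊥ → + (no change)
  #7 pop 6: in=⊤ → ⊤ (was ⊥); enqueue [0]
  #8 pop 7: in=⊥ → 0 (no change)
  #9 pop 1: in=⊤ → ⊤ (was −); enqueue []
  #10 pop 2: in=0 → ⊤ (no change)
  #11 pop 0: in=⊤ → 0 (no change)

Fixpoint:
  val[0] = 0
  val[1] = ⊤
  val[2] = ⊤
  val[3] = ⊤
  val[4] = 0
  val[5] = +
  val[6] = ⊤
  val[7] = 0

yes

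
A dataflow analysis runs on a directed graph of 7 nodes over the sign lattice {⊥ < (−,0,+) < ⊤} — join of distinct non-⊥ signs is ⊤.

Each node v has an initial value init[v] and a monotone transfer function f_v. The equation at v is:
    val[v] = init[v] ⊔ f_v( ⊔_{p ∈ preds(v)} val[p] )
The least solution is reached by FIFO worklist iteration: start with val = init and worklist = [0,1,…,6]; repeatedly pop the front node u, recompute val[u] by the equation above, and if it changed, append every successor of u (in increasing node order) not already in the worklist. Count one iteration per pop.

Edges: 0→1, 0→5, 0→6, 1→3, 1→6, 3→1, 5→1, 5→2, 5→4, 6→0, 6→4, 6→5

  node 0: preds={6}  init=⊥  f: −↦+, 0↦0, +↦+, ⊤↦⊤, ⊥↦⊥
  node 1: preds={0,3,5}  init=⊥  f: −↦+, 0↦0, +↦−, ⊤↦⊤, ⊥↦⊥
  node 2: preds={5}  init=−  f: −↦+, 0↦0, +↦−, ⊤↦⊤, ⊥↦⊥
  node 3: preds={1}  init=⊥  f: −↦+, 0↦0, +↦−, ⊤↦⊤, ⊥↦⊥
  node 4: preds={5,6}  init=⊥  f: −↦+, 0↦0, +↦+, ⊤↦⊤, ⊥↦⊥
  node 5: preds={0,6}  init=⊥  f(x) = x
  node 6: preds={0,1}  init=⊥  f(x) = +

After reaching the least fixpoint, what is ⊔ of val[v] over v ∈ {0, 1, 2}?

⊤

Trace (16 dequeues):
  [1] u=0 | in ⊥ | out ⊥ | ==
  [2] u=1 | in ⊥ | out ⊥ | ==
  [3] u=2 | in ⊥ | out − | ==
  [4] u=3 | in ⊥ | out ⊥ | ==
  [5] u=4 | in ⊥ | out ⊥ | ==
  [6] u=5 | in ⊥ | out ⊥ | ==
  [7] u=6 | in ⊥ | out + | prev ⊥ | push {0,4,5}
  [8] u=0 | in + | out + | prev ⊥ | push {1,6}
  [9] u=4 | in + | out + | prev ⊥ | push {}
  [10] u=5 | in + | out + | prev ⊥ | push {2,4}
  [11] u=1 | in + | out − | prev ⊥ | push {3}
  [12] u=6 | in ⊤ | out + | ==
  [13] u=2 | in + | out − | ==
  [14] u=4 | in + | out + | ==
  [15] u=3 | in − | out + | prev ⊥ | push {1}
  [16] u=1 | in + | out − | ==

Converged values:
  [0] +
  [1] −
  [2] −
  [3] +
  [4] +
  [5] +
  [6] +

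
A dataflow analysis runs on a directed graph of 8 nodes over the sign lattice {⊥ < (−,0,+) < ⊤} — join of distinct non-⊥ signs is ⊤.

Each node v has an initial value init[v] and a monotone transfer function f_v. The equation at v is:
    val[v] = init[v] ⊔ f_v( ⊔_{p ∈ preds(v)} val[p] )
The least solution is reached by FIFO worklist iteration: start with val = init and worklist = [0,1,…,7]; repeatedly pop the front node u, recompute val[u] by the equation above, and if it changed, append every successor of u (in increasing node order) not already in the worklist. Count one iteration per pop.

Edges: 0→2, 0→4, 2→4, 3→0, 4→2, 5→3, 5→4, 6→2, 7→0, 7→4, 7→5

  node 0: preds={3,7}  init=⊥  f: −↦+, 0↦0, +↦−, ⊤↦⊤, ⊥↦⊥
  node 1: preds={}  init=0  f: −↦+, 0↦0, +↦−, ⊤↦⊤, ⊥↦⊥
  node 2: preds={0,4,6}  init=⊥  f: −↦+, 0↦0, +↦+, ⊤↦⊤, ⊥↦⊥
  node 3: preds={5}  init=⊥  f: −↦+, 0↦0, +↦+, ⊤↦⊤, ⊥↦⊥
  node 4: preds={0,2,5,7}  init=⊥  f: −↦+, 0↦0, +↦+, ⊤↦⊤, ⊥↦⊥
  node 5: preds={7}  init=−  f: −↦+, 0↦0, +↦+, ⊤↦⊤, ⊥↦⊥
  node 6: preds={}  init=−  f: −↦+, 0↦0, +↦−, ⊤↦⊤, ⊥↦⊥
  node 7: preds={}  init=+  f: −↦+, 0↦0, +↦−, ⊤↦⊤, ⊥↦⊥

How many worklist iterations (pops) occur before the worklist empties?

Worklist (15 pops):
  #1 pop 0: in=+ → − (was ⊥); enqueue []
  #2 pop 1: in=⊥ → 0 (no change)
  #3 pop 2: in=− → + (was ⊥); enqueue []
  #4 pop 3: in=− → + (was ⊥); enqueue [0]
  #5 pop 4: in=⊤ → ⊤ (was ⊥); enqueue [2]
  #6 pop 5: in=+ → ⊤ (was −); enqueue [3,4]
  #7 pop 6: in=⊥ → − (no change)
  #8 pop 7: in=⊥ → + (no change)
  #9 pop 0: in=+ → − (no change)
  #10 pop 2: in=⊤ → ⊤ (was +); enqueue []
  #11 pop 3: in=⊤ → ⊤ (was +); enqueue [0]
  #12 pop 4: in=⊤ → ⊤ (no change)
  #13 pop 0: in=⊤ → ⊤ (was −); enqueue [2,4]
  #14 pop 2: in=⊤ → ⊤ (no change)
  #15 pop 4: in=⊤ → ⊤ (no change)

Fixpoint:
  val[0] = ⊤
  val[1] = 0
  val[2] = ⊤
  val[3] = ⊤
  val[4] = ⊤
  val[5] = ⊤
  val[6] = −
  val[7] = +

15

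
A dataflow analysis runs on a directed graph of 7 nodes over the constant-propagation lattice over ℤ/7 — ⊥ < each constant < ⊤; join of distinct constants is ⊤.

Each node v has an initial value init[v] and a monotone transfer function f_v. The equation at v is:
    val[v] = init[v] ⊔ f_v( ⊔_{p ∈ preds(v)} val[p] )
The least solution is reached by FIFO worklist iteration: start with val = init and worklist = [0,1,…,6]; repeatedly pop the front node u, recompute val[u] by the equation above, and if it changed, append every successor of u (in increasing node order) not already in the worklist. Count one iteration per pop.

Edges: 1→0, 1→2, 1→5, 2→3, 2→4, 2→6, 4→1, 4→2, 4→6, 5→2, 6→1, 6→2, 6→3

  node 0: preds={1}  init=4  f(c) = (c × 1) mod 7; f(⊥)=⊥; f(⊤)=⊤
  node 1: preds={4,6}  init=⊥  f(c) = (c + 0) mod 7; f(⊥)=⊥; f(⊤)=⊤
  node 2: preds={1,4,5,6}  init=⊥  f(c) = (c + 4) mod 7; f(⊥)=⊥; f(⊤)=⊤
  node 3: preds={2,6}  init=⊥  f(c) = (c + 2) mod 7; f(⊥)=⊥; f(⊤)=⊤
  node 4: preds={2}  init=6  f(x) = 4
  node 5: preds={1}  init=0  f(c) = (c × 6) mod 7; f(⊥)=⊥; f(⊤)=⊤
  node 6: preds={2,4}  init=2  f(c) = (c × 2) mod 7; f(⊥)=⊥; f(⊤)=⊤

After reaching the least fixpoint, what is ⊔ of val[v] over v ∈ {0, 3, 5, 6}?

⊤

Worklist (11 pops):
  #1 pop 0: in=⊥ → 4 (no change)
  #2 pop 1: in=⊤ → ⊤ (was ⊥); enqueue [0]
  #3 pop 2: in=⊤ → ⊤ (was ⊥); enqueue []
  #4 pop 3: in=⊤ → ⊤ (was ⊥); enqueue []
  #5 pop 4: in=⊤ → ⊤ (was 6); enqueue [1,2]
  #6 pop 5: in=⊤ → ⊤ (was 0); enqueue []
  #7 pop 6: in=⊤ → ⊤ (was 2); enqueue [3]
  #8 pop 0: in=⊤ → ⊤ (was 4); enqueue []
  #9 pop 1: in=⊤ → ⊤ (no change)
  #10 pop 2: in=⊤ → ⊤ (no change)
  #11 pop 3: in=⊤ → ⊤ (no change)

Fixpoint:
  val[0] = ⊤
  val[1] = ⊤
  val[2] = ⊤
  val[3] = ⊤
  val[4] = ⊤
  val[5] = ⊤
  val[6] = ⊤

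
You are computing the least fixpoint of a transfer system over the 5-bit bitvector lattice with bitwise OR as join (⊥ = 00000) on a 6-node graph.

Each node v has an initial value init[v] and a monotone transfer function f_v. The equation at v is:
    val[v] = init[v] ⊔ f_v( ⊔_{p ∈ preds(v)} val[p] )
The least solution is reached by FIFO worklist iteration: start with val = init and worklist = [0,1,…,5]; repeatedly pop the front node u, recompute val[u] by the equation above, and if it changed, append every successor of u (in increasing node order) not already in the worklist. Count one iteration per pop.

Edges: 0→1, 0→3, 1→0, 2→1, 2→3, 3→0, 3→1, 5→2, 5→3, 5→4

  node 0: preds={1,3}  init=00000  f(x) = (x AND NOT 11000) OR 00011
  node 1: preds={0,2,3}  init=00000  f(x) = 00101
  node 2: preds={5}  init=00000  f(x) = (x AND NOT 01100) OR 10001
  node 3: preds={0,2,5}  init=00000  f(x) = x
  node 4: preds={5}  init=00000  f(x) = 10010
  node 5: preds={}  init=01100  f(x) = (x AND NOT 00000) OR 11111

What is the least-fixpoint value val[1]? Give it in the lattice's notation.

Trace (12 dequeues):
  [1] u=0 | in 00000 | out 00011 | prev 00000 | push {}
  [2] u=1 | in 00011 | out 00101 | prev 00000 | push {0}
  [3] u=2 | in 01100 | out 10001 | prev 00000 | push {1}
  [4] u=3 | in 11111 | out 11111 | prev 00000 | push {}
  [5] u=4 | in 01100 | out 10010 | prev 00000 | push {}
  [6] u=5 | in 00000 | out 11111 | prev 01100 | push {2,3,4}
  [7] u=0 | in 11111 | out 00111 | prev 00011 | push {}
  [8] u=1 | in 11111 | out 00101 | ==
  [9] u=2 | in 11111 | out 10011 | prev 10001 | push {1}
  [10] u=3 | in 11111 | out 11111 | ==
  [11] u=4 | in 11111 | out 10010 | ==
  [12] u=1 | in 11111 | out 00101 | ==

Converged values:
  [0] 00111
  [1] 00101
  [2] 10011
  [3] 11111
  [4] 10010
  [5] 11111

00101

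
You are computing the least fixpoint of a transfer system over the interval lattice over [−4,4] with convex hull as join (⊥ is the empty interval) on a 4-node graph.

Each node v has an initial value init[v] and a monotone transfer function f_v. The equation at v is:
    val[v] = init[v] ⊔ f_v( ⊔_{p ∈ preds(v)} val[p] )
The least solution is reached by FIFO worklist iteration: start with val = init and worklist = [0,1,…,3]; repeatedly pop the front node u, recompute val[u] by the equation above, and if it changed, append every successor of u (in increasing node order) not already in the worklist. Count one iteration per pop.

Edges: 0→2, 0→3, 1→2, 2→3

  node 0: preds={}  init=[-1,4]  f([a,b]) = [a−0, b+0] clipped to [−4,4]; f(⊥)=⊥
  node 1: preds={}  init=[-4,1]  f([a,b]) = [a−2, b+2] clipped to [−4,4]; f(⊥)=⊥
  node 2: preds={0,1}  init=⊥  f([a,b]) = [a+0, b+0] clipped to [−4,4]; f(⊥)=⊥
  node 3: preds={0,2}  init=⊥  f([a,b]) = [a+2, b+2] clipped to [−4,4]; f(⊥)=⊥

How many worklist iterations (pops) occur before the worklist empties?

4

Worklist (4 pops):
  #1 pop 0: in=⊥ → [-1,4] (no change)
  #2 pop 1: in=⊥ → [-4,1] (no change)
  #3 pop 2: in=[-4,4] → [-4,4] (was ⊥); enqueue []
  #4 pop 3: in=[-4,4] → [-2,4] (was ⊥); enqueue []

Fixpoint:
  val[0] = [-1,4]
  val[1] = [-4,1]
  val[2] = [-4,4]
  val[3] = [-2,4]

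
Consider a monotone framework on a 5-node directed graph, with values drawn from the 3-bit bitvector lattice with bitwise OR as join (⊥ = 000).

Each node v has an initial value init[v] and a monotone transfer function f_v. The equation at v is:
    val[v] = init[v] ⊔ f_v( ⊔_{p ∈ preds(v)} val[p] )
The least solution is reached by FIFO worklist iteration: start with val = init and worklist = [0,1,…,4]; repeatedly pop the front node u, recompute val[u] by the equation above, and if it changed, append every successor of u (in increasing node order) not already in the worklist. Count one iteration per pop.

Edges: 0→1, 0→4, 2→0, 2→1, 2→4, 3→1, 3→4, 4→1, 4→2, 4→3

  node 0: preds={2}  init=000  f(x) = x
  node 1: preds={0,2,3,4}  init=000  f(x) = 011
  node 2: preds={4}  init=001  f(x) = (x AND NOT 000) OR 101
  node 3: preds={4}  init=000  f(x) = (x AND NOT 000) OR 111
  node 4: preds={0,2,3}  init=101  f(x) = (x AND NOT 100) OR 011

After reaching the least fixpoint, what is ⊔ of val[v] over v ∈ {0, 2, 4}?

111

Trace (13 dequeues):
  [1] u=0 | in 001 | out 001 | prev 000 | push {}
  [2] u=1 | in 101 | out 011 | prev 000 | push {}
  [3] u=2 | in 101 | out 101 | prev 001 | push {0,1}
  [4] u=3 | in 101 | out 111 | prev 000 | push {}
  [5] u=4 | in 111 | out 111 | prev 101 | push {2,3}
  [6] u=0 | in 101 | out 101 | prev 001 | push {4}
  [7] u=1 | in 111 | out 011 | ==
  [8] u=2 | in 111 | out 111 | prev 101 | push {0,1}
  [9] u=3 | in 111 | out 111 | ==
  [10] u=4 | in 111 | out 111 | ==
  [11] u=0 | in 111 | out 111 | prev 101 | push {4}
  [12] u=1 | in 111 | out 011 | ==
  [13] u=4 | in 111 | out 111 | ==

Converged values:
  [0] 111
  [1] 011
  [2] 111
  [3] 111
  [4] 111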